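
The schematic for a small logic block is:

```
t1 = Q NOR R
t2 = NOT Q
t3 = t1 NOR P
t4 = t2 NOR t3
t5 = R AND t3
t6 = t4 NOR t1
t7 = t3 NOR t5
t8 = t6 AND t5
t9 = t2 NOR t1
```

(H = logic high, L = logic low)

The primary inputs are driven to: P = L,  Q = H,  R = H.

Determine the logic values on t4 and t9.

t4 = L; t9 = H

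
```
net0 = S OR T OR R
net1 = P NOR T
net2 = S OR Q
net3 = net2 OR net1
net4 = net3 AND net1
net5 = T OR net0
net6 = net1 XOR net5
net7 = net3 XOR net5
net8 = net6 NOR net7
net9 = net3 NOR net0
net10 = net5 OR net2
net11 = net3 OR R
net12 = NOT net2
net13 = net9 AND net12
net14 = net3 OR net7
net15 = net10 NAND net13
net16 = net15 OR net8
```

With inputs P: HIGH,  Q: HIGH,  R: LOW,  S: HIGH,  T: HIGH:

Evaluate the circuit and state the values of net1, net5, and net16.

net1 = LOW; net5 = HIGH; net16 = HIGH

net0 = S OR T OR R = HIGH OR HIGH OR LOW = HIGH
net1 = P NOR T = HIGH NOR HIGH = LOW
net2 = S OR Q = HIGH OR HIGH = HIGH
net3 = net2 OR net1 = HIGH OR LOW = HIGH
net5 = T OR net0 = HIGH OR HIGH = HIGH
net6 = net1 XOR net5 = LOW XOR HIGH = HIGH
net7 = net3 XOR net5 = HIGH XOR HIGH = LOW
net8 = net6 NOR net7 = HIGH NOR LOW = LOW
net9 = net3 NOR net0 = HIGH NOR HIGH = LOW
net10 = net5 OR net2 = HIGH OR HIGH = HIGH
net12 = NOT net2 = NOT HIGH = LOW
net13 = net9 AND net12 = LOW AND LOW = LOW
net15 = net10 NAND net13 = HIGH NAND LOW = HIGH
net16 = net15 OR net8 = HIGH OR LOW = HIGH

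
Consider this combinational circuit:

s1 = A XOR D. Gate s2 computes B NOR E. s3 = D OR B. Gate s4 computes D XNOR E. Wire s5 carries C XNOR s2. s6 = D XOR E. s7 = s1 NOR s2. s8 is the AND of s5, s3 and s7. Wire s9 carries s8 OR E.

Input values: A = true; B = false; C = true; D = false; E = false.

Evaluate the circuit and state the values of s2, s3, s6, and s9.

s1 = A XOR D = true XOR false = true
s2 = B NOR E = false NOR false = true
s3 = D OR B = false OR false = false
s5 = C XNOR s2 = true XNOR true = true
s6 = D XOR E = false XOR false = false
s7 = s1 NOR s2 = true NOR true = false
s8 = s5 AND s3 AND s7 = true AND false AND false = false
s9 = s8 OR E = false OR false = false

s2 = true, s3 = false, s6 = false, s9 = false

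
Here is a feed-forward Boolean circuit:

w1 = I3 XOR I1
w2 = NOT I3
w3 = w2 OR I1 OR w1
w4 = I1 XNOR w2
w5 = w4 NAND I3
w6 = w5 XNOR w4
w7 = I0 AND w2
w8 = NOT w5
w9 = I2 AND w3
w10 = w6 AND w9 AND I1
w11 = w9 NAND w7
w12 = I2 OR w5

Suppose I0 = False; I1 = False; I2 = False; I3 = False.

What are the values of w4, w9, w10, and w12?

w4 = False, w9 = False, w10 = False, w12 = True

w1 = I3 XOR I1 = False XOR False = False
w2 = NOT I3 = NOT False = True
w3 = w2 OR I1 OR w1 = True OR False OR False = True
w4 = I1 XNOR w2 = False XNOR True = False
w5 = w4 NAND I3 = False NAND False = True
w6 = w5 XNOR w4 = True XNOR False = False
w9 = I2 AND w3 = False AND True = False
w10 = w6 AND w9 AND I1 = False AND False AND False = False
w12 = I2 OR w5 = False OR True = True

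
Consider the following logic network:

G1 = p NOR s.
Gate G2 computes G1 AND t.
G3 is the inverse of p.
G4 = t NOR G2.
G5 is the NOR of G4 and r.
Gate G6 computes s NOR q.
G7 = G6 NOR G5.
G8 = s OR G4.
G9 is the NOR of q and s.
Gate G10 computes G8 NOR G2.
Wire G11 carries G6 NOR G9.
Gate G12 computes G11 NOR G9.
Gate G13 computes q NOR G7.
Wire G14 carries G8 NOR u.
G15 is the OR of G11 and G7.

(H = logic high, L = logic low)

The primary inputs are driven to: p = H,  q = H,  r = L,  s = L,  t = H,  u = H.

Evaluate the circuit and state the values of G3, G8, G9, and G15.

G3 = L, G8 = L, G9 = L, G15 = H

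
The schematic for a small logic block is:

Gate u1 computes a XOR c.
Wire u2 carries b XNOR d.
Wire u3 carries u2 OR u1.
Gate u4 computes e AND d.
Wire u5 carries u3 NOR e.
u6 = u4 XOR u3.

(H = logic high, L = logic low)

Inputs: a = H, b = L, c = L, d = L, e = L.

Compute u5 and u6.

u5 = L, u6 = H

u1 = a XOR c = H XOR L = H
u2 = b XNOR d = L XNOR L = H
u3 = u2 OR u1 = H OR H = H
u4 = e AND d = L AND L = L
u5 = u3 NOR e = H NOR L = L
u6 = u4 XOR u3 = L XOR H = H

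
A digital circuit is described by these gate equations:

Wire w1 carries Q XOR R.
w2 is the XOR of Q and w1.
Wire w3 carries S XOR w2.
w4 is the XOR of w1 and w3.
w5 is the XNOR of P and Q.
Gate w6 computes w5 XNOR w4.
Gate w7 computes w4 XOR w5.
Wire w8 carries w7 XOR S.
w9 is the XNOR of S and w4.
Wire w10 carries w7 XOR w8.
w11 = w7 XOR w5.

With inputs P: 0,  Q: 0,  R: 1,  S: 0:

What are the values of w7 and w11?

w1 = Q XOR R = 0 XOR 1 = 1
w2 = Q XOR w1 = 0 XOR 1 = 1
w3 = S XOR w2 = 0 XOR 1 = 1
w4 = w1 XOR w3 = 1 XOR 1 = 0
w5 = P XNOR Q = 0 XNOR 0 = 1
w7 = w4 XOR w5 = 0 XOR 1 = 1
w11 = w7 XOR w5 = 1 XOR 1 = 0

w7 = 1; w11 = 0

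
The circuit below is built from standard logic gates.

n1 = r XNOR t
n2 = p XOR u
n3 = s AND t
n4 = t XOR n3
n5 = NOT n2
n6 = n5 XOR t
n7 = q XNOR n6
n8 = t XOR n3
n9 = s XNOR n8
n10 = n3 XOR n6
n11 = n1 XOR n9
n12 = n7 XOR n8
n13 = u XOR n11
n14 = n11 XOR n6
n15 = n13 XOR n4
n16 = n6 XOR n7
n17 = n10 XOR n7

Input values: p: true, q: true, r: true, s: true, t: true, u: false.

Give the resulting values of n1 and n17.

n1 = r XNOR t = true XNOR true = true
n2 = p XOR u = true XOR false = true
n3 = s AND t = true AND true = true
n5 = NOT n2 = NOT true = false
n6 = n5 XOR t = false XOR true = true
n7 = q XNOR n6 = true XNOR true = true
n10 = n3 XOR n6 = true XOR true = false
n17 = n10 XOR n7 = false XOR true = true

n1 = true  n17 = true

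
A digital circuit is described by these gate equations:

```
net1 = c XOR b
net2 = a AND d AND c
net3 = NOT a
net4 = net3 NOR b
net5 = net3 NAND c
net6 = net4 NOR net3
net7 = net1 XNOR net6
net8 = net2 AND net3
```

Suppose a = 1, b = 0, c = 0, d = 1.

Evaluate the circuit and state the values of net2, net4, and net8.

net2 = 0; net4 = 1; net8 = 0

net2 = a AND d AND c = 1 AND 1 AND 0 = 0
net3 = NOT a = NOT 1 = 0
net4 = net3 NOR b = 0 NOR 0 = 1
net8 = net2 AND net3 = 0 AND 0 = 0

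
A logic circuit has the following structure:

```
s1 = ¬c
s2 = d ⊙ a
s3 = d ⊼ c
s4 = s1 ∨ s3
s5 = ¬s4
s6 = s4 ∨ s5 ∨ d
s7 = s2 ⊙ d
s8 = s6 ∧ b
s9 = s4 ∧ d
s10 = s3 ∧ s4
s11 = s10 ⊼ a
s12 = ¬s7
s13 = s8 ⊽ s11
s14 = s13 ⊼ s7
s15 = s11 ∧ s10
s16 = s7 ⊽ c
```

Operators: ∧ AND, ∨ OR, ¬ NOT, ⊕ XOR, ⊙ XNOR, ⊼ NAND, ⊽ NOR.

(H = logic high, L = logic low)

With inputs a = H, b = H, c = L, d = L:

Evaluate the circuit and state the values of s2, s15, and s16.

s1 = NOT c = NOT L = H
s2 = d XNOR a = L XNOR H = L
s3 = d NAND c = L NAND L = H
s4 = s1 OR s3 = H OR H = H
s7 = s2 XNOR d = L XNOR L = H
s10 = s3 AND s4 = H AND H = H
s11 = s10 NAND a = H NAND H = L
s15 = s11 AND s10 = L AND H = L
s16 = s7 NOR c = H NOR L = L

s2 = L, s15 = L, s16 = L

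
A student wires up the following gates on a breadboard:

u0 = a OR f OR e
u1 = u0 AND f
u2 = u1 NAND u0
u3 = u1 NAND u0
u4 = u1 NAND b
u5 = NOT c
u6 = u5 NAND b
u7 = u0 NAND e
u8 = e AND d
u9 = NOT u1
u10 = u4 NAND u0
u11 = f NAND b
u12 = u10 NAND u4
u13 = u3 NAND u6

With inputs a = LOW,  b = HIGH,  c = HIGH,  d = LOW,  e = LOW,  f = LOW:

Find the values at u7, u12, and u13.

u7 = HIGH; u12 = LOW; u13 = LOW

u0 = a OR f OR e = LOW OR LOW OR LOW = LOW
u1 = u0 AND f = LOW AND LOW = LOW
u3 = u1 NAND u0 = LOW NAND LOW = HIGH
u4 = u1 NAND b = LOW NAND HIGH = HIGH
u5 = NOT c = NOT HIGH = LOW
u6 = u5 NAND b = LOW NAND HIGH = HIGH
u7 = u0 NAND e = LOW NAND LOW = HIGH
u10 = u4 NAND u0 = HIGH NAND LOW = HIGH
u12 = u10 NAND u4 = HIGH NAND HIGH = LOW
u13 = u3 NAND u6 = HIGH NAND HIGH = LOW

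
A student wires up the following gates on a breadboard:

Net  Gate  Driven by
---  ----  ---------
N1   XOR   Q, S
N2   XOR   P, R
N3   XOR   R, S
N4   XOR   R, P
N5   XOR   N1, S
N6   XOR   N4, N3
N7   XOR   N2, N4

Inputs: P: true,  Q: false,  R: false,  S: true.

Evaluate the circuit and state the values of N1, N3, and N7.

N1 = true, N3 = true, N7 = false

N1 = Q XOR S = false XOR true = true
N2 = P XOR R = true XOR false = true
N3 = R XOR S = false XOR true = true
N4 = R XOR P = false XOR true = true
N7 = N2 XOR N4 = true XOR true = false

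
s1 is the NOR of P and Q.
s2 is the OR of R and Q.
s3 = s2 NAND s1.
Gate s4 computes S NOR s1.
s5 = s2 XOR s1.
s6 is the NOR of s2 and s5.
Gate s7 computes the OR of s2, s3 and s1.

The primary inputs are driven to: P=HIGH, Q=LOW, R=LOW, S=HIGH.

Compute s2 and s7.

s1 = P NOR Q = HIGH NOR LOW = LOW
s2 = R OR Q = LOW OR LOW = LOW
s3 = s2 NAND s1 = LOW NAND LOW = HIGH
s7 = s2 OR s3 OR s1 = LOW OR HIGH OR LOW = HIGH

s2 = LOW  s7 = HIGH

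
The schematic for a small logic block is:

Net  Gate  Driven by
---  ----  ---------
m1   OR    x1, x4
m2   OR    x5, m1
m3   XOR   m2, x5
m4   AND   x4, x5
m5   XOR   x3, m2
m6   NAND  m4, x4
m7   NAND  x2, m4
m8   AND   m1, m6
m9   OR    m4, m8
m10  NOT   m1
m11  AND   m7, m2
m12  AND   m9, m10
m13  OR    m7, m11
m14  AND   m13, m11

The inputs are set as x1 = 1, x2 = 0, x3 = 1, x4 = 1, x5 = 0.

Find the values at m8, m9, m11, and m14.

m1 = x1 OR x4 = 1 OR 1 = 1
m2 = x5 OR m1 = 0 OR 1 = 1
m4 = x4 AND x5 = 1 AND 0 = 0
m6 = m4 NAND x4 = 0 NAND 1 = 1
m7 = x2 NAND m4 = 0 NAND 0 = 1
m8 = m1 AND m6 = 1 AND 1 = 1
m9 = m4 OR m8 = 0 OR 1 = 1
m11 = m7 AND m2 = 1 AND 1 = 1
m13 = m7 OR m11 = 1 OR 1 = 1
m14 = m13 AND m11 = 1 AND 1 = 1

m8 = 1  m9 = 1  m11 = 1  m14 = 1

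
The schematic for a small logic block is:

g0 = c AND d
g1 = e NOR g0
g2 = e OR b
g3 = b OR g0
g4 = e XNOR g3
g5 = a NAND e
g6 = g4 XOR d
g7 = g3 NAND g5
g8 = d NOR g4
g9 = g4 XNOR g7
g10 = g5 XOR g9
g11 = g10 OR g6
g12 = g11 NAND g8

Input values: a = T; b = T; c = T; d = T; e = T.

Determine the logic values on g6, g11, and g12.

g0 = c AND d = T AND T = T
g3 = b OR g0 = T OR T = T
g4 = e XNOR g3 = T XNOR T = T
g5 = a NAND e = T NAND T = F
g6 = g4 XOR d = T XOR T = F
g7 = g3 NAND g5 = T NAND F = T
g8 = d NOR g4 = T NOR T = F
g9 = g4 XNOR g7 = T XNOR T = T
g10 = g5 XOR g9 = F XOR T = T
g11 = g10 OR g6 = T OR F = T
g12 = g11 NAND g8 = T NAND F = T

g6 = F, g11 = T, g12 = T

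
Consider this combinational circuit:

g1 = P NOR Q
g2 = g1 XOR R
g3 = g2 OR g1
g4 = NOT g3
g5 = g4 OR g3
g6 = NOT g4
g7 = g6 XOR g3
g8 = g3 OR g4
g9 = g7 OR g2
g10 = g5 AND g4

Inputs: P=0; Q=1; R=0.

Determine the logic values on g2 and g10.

g2 = 0; g10 = 1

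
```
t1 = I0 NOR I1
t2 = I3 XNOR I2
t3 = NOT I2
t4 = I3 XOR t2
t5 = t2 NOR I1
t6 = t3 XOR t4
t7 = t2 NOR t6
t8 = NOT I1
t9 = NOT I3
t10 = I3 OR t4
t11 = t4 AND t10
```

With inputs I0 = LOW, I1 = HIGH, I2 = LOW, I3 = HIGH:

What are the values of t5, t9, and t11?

t5 = LOW; t9 = LOW; t11 = HIGH

t2 = I3 XNOR I2 = HIGH XNOR LOW = LOW
t4 = I3 XOR t2 = HIGH XOR LOW = HIGH
t5 = t2 NOR I1 = LOW NOR HIGH = LOW
t9 = NOT I3 = NOT HIGH = LOW
t10 = I3 OR t4 = HIGH OR HIGH = HIGH
t11 = t4 AND t10 = HIGH AND HIGH = HIGH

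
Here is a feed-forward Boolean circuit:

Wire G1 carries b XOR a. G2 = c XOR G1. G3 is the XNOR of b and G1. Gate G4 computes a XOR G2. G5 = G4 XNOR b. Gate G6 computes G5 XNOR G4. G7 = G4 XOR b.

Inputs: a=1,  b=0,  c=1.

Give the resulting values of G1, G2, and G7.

G1 = 1, G2 = 0, G7 = 1

G1 = b XOR a = 0 XOR 1 = 1
G2 = c XOR G1 = 1 XOR 1 = 0
G4 = a XOR G2 = 1 XOR 0 = 1
G7 = G4 XOR b = 1 XOR 0 = 1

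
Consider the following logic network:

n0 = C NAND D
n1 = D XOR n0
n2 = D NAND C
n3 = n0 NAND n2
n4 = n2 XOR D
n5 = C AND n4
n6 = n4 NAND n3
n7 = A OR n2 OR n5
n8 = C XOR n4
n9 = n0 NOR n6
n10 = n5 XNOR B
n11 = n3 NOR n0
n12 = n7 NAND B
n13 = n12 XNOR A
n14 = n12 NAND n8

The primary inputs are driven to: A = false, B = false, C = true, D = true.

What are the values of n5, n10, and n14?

n5 = true, n10 = false, n14 = true

n2 = D NAND C = true NAND true = false
n4 = n2 XOR D = false XOR true = true
n5 = C AND n4 = true AND true = true
n7 = A OR n2 OR n5 = false OR false OR true = true
n8 = C XOR n4 = true XOR true = false
n10 = n5 XNOR B = true XNOR false = false
n12 = n7 NAND B = true NAND false = true
n14 = n12 NAND n8 = true NAND false = true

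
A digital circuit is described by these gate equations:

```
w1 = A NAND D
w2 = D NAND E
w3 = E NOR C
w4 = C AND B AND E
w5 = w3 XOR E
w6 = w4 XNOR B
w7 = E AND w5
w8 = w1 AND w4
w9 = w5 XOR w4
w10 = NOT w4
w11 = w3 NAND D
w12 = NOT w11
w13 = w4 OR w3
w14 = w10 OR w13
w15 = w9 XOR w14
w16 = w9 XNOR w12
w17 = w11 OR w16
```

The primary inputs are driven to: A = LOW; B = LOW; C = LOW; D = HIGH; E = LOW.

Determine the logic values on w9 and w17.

w9 = HIGH, w17 = HIGH

w3 = E NOR C = LOW NOR LOW = HIGH
w4 = C AND B AND E = LOW AND LOW AND LOW = LOW
w5 = w3 XOR E = HIGH XOR LOW = HIGH
w9 = w5 XOR w4 = HIGH XOR LOW = HIGH
w11 = w3 NAND D = HIGH NAND HIGH = LOW
w12 = NOT w11 = NOT LOW = HIGH
w16 = w9 XNOR w12 = HIGH XNOR HIGH = HIGH
w17 = w11 OR w16 = LOW OR HIGH = HIGH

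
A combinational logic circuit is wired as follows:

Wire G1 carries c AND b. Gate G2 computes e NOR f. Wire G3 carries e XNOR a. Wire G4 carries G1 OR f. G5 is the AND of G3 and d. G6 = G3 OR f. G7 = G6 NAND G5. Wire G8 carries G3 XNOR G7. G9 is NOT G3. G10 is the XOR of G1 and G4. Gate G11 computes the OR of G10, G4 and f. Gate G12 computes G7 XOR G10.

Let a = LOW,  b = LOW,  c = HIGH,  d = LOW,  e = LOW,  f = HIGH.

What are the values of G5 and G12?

G1 = c AND b = HIGH AND LOW = LOW
G3 = e XNOR a = LOW XNOR LOW = HIGH
G4 = G1 OR f = LOW OR HIGH = HIGH
G5 = G3 AND d = HIGH AND LOW = LOW
G6 = G3 OR f = HIGH OR HIGH = HIGH
G7 = G6 NAND G5 = HIGH NAND LOW = HIGH
G10 = G1 XOR G4 = LOW XOR HIGH = HIGH
G12 = G7 XOR G10 = HIGH XOR HIGH = LOW

G5 = LOW  G12 = LOW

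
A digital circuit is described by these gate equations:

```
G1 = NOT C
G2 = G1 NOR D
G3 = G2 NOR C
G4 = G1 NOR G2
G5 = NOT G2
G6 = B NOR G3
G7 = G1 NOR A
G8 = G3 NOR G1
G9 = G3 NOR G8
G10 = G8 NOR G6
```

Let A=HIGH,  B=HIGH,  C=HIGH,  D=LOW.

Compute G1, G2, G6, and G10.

G1 = NOT C = NOT HIGH = LOW
G2 = G1 NOR D = LOW NOR LOW = HIGH
G3 = G2 NOR C = HIGH NOR HIGH = LOW
G6 = B NOR G3 = HIGH NOR LOW = LOW
G8 = G3 NOR G1 = LOW NOR LOW = HIGH
G10 = G8 NOR G6 = HIGH NOR LOW = LOW

G1 = LOW, G2 = HIGH, G6 = LOW, G10 = LOW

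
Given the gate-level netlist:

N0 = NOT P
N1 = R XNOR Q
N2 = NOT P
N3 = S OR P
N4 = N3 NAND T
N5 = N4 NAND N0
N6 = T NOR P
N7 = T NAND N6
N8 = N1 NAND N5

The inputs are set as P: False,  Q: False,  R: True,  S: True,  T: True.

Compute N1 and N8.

N1 = False, N8 = True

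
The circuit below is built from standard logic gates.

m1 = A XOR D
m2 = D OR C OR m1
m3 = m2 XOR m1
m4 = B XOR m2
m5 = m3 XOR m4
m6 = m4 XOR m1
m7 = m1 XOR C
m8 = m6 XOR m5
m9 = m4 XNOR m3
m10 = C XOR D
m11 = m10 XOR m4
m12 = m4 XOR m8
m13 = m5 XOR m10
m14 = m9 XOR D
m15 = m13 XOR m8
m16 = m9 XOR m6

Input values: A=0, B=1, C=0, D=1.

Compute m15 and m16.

m15 = 0, m16 = 0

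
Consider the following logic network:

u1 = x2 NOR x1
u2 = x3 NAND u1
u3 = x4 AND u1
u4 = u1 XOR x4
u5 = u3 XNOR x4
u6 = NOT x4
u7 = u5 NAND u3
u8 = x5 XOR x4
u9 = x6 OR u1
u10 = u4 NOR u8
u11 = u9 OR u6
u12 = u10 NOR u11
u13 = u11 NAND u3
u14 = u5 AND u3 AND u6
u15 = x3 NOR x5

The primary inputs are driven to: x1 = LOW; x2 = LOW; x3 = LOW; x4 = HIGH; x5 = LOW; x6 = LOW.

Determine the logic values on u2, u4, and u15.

u1 = x2 NOR x1 = LOW NOR LOW = HIGH
u2 = x3 NAND u1 = LOW NAND HIGH = HIGH
u4 = u1 XOR x4 = HIGH XOR HIGH = LOW
u15 = x3 NOR x5 = LOW NOR LOW = HIGH

u2 = HIGH  u4 = LOW  u15 = HIGH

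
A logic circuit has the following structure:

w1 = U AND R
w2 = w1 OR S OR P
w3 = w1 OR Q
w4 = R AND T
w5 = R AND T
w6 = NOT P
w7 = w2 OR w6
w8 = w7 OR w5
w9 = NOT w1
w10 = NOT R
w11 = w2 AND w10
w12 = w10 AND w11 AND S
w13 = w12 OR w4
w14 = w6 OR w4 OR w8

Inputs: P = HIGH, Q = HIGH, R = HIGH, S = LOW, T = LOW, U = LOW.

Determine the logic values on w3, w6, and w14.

w1 = U AND R = LOW AND HIGH = LOW
w2 = w1 OR S OR P = LOW OR LOW OR HIGH = HIGH
w3 = w1 OR Q = LOW OR HIGH = HIGH
w4 = R AND T = HIGH AND LOW = LOW
w5 = R AND T = HIGH AND LOW = LOW
w6 = NOT P = NOT HIGH = LOW
w7 = w2 OR w6 = HIGH OR LOW = HIGH
w8 = w7 OR w5 = HIGH OR LOW = HIGH
w14 = w6 OR w4 OR w8 = LOW OR LOW OR HIGH = HIGH

w3 = HIGH, w6 = LOW, w14 = HIGH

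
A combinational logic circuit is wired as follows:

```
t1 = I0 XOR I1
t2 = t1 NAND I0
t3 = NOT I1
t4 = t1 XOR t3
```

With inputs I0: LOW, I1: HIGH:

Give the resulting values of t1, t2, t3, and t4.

t1 = HIGH  t2 = HIGH  t3 = LOW  t4 = HIGH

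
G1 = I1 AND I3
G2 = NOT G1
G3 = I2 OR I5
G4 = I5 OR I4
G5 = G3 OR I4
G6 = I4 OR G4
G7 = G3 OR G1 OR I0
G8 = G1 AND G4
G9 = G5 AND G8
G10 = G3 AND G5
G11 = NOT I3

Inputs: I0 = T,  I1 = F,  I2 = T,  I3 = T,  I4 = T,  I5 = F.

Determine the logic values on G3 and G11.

G3 = T  G11 = F

G3 = I2 OR I5 = T OR F = T
G11 = NOT I3 = NOT T = F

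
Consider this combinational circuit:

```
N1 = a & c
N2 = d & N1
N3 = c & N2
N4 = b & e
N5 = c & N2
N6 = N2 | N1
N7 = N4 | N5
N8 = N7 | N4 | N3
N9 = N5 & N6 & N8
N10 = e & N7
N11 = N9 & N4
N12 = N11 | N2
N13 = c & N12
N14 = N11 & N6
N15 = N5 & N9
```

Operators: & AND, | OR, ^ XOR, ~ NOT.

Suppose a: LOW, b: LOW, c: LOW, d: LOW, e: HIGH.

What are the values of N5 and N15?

N1 = a AND c = LOW AND LOW = LOW
N2 = d AND N1 = LOW AND LOW = LOW
N3 = c AND N2 = LOW AND LOW = LOW
N4 = b AND e = LOW AND HIGH = LOW
N5 = c AND N2 = LOW AND LOW = LOW
N6 = N2 OR N1 = LOW OR LOW = LOW
N7 = N4 OR N5 = LOW OR LOW = LOW
N8 = N7 OR N4 OR N3 = LOW OR LOW OR LOW = LOW
N9 = N5 AND N6 AND N8 = LOW AND LOW AND LOW = LOW
N15 = N5 AND N9 = LOW AND LOW = LOW

N5 = LOW, N15 = LOW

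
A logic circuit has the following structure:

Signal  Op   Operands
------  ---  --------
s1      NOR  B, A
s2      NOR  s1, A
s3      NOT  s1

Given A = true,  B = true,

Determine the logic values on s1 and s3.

s1 = false, s3 = true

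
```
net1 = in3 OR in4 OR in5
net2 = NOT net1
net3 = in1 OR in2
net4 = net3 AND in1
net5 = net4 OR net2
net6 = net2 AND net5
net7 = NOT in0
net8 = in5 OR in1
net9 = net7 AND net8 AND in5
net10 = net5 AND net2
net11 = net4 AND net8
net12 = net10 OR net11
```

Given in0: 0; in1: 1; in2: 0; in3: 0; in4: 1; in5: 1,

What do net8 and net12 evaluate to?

net8 = 1; net12 = 1

net1 = in3 OR in4 OR in5 = 0 OR 1 OR 1 = 1
net2 = NOT net1 = NOT 1 = 0
net3 = in1 OR in2 = 1 OR 0 = 1
net4 = net3 AND in1 = 1 AND 1 = 1
net5 = net4 OR net2 = 1 OR 0 = 1
net8 = in5 OR in1 = 1 OR 1 = 1
net10 = net5 AND net2 = 1 AND 0 = 0
net11 = net4 AND net8 = 1 AND 1 = 1
net12 = net10 OR net11 = 0 OR 1 = 1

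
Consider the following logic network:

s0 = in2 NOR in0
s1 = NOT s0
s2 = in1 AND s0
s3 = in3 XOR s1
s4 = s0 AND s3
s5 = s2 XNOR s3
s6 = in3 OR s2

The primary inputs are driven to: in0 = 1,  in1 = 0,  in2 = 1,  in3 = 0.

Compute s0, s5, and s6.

s0 = in2 NOR in0 = 1 NOR 1 = 0
s1 = NOT s0 = NOT 0 = 1
s2 = in1 AND s0 = 0 AND 0 = 0
s3 = in3 XOR s1 = 0 XOR 1 = 1
s5 = s2 XNOR s3 = 0 XNOR 1 = 0
s6 = in3 OR s2 = 0 OR 0 = 0

s0 = 0  s5 = 0  s6 = 0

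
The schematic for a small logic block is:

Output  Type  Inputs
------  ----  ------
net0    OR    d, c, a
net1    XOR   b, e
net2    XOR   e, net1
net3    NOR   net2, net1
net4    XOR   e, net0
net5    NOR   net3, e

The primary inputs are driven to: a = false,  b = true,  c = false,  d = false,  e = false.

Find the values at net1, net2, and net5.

net1 = b XOR e = true XOR false = true
net2 = e XOR net1 = false XOR true = true
net3 = net2 NOR net1 = true NOR true = false
net5 = net3 NOR e = false NOR false = true

net1 = true, net2 = true, net5 = true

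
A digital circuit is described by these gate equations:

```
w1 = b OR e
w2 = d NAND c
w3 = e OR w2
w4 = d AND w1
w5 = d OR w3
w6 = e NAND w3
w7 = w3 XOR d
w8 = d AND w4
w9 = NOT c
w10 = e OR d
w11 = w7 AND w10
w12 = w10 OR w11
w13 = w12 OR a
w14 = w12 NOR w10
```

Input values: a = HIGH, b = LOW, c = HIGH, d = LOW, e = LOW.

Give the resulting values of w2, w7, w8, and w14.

w2 = HIGH, w7 = HIGH, w8 = LOW, w14 = HIGH

w1 = b OR e = LOW OR LOW = LOW
w2 = d NAND c = LOW NAND HIGH = HIGH
w3 = e OR w2 = LOW OR HIGH = HIGH
w4 = d AND w1 = LOW AND LOW = LOW
w7 = w3 XOR d = HIGH XOR LOW = HIGH
w8 = d AND w4 = LOW AND LOW = LOW
w10 = e OR d = LOW OR LOW = LOW
w11 = w7 AND w10 = HIGH AND LOW = LOW
w12 = w10 OR w11 = LOW OR LOW = LOW
w14 = w12 NOR w10 = LOW NOR LOW = HIGH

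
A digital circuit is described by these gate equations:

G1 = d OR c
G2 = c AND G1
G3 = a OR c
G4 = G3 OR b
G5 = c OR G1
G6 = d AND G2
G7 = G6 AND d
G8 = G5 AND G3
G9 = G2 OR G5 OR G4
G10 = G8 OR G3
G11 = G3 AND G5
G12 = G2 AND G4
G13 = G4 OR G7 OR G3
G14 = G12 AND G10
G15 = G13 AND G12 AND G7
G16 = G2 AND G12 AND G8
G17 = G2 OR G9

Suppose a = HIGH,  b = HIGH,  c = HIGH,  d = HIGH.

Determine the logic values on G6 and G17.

G6 = HIGH, G17 = HIGH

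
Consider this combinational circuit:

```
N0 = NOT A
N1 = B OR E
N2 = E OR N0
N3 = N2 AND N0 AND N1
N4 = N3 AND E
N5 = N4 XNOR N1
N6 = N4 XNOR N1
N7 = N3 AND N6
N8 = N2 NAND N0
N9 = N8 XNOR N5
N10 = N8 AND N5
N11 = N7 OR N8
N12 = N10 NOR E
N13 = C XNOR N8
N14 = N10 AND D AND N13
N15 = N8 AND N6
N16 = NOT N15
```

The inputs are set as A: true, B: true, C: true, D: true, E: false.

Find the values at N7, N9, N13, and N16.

N0 = NOT A = NOT true = false
N1 = B OR E = true OR false = true
N2 = E OR N0 = false OR false = false
N3 = N2 AND N0 AND N1 = false AND false AND true = false
N4 = N3 AND E = false AND false = false
N5 = N4 XNOR N1 = false XNOR true = false
N6 = N4 XNOR N1 = false XNOR true = false
N7 = N3 AND N6 = false AND false = false
N8 = N2 NAND N0 = false NAND false = true
N9 = N8 XNOR N5 = true XNOR false = false
N13 = C XNOR N8 = true XNOR true = true
N15 = N8 AND N6 = true AND false = false
N16 = NOT N15 = NOT false = true

N7 = false, N9 = false, N13 = true, N16 = true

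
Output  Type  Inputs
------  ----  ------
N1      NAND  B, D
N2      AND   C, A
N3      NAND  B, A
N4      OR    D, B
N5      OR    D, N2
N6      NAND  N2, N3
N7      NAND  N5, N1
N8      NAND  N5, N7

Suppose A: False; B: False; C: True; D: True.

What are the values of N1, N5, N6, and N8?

N1 = True, N5 = True, N6 = True, N8 = True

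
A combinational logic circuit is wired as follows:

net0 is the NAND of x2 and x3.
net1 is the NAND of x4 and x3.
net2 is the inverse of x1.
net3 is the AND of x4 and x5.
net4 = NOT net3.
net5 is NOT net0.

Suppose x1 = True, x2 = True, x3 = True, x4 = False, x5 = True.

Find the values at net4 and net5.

net0 = x2 NAND x3 = True NAND True = False
net3 = x4 AND x5 = False AND True = False
net4 = NOT net3 = NOT False = True
net5 = NOT net0 = NOT False = True

net4 = True, net5 = True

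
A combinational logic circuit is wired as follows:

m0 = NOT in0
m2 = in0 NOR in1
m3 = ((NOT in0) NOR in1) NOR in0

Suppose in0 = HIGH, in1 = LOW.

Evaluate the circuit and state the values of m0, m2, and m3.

m0 = NOT HIGH = LOW
m2 = HIGH NOR LOW = LOW
m3 = ((NOT HIGH) NOR LOW) NOR HIGH = LOW

m0 = LOW; m2 = LOW; m3 = LOW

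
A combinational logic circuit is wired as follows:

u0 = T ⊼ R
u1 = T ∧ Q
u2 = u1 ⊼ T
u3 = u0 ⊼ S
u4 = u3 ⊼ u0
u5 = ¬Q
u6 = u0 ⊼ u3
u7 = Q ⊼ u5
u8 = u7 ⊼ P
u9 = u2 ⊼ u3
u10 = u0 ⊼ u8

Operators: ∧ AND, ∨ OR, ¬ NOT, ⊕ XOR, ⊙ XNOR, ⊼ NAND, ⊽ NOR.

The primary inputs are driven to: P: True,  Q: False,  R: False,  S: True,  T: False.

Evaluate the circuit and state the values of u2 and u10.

u0 = T NAND R = False NAND False = True
u1 = T AND Q = False AND False = False
u2 = u1 NAND T = False NAND False = True
u5 = NOT Q = NOT False = True
u7 = Q NAND u5 = False NAND True = True
u8 = u7 NAND P = True NAND True = False
u10 = u0 NAND u8 = True NAND False = True

u2 = True, u10 = True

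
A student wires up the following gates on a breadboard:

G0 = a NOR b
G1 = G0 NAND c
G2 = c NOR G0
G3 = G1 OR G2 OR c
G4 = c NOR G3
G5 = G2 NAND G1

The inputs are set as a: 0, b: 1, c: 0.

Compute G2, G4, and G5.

G2 = 1, G4 = 0, G5 = 0

G0 = a NOR b = 0 NOR 1 = 0
G1 = G0 NAND c = 0 NAND 0 = 1
G2 = c NOR G0 = 0 NOR 0 = 1
G3 = G1 OR G2 OR c = 1 OR 1 OR 0 = 1
G4 = c NOR G3 = 0 NOR 1 = 0
G5 = G2 NAND G1 = 1 NAND 1 = 0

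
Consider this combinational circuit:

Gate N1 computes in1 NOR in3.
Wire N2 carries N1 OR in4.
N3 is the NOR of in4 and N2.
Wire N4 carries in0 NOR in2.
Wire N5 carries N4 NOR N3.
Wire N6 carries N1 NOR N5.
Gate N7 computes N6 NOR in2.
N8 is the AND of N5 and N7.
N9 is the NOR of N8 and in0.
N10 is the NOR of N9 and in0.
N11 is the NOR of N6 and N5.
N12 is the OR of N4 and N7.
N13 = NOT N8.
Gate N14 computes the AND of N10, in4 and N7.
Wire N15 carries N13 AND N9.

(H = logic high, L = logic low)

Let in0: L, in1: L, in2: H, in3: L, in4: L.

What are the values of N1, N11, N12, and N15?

N1 = in1 NOR in3 = L NOR L = H
N2 = N1 OR in4 = H OR L = H
N3 = in4 NOR N2 = L NOR H = L
N4 = in0 NOR in2 = L NOR H = L
N5 = N4 NOR N3 = L NOR L = H
N6 = N1 NOR N5 = H NOR H = L
N7 = N6 NOR in2 = L NOR H = L
N8 = N5 AND N7 = H AND L = L
N9 = N8 NOR in0 = L NOR L = H
N11 = N6 NOR N5 = L NOR H = L
N12 = N4 OR N7 = L OR L = L
N13 = NOT N8 = NOT L = H
N15 = N13 AND N9 = H AND H = H

N1 = H; N11 = L; N12 = L; N15 = H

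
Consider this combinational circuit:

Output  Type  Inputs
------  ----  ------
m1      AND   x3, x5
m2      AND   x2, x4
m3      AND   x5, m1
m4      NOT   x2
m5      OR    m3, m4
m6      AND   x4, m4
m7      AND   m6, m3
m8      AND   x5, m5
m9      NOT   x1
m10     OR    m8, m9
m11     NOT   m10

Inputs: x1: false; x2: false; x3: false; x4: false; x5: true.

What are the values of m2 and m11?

m2 = false, m11 = false

m1 = x3 AND x5 = false AND true = false
m2 = x2 AND x4 = false AND false = false
m3 = x5 AND m1 = true AND false = false
m4 = NOT x2 = NOT false = true
m5 = m3 OR m4 = false OR true = true
m8 = x5 AND m5 = true AND true = true
m9 = NOT x1 = NOT false = true
m10 = m8 OR m9 = true OR true = true
m11 = NOT m10 = NOT true = false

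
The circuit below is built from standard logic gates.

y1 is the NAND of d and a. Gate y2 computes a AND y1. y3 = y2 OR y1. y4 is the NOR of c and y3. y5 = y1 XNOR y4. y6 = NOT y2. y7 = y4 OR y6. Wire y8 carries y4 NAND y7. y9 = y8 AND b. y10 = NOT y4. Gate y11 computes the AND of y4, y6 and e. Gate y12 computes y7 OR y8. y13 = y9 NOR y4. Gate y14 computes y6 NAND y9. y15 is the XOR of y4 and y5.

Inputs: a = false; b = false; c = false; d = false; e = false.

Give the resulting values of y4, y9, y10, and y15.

y1 = d NAND a = false NAND false = true
y2 = a AND y1 = false AND true = false
y3 = y2 OR y1 = false OR true = true
y4 = c NOR y3 = false NOR true = false
y5 = y1 XNOR y4 = true XNOR false = false
y6 = NOT y2 = NOT false = true
y7 = y4 OR y6 = false OR true = true
y8 = y4 NAND y7 = false NAND true = true
y9 = y8 AND b = true AND false = false
y10 = NOT y4 = NOT false = true
y15 = y4 XOR y5 = false XOR false = false

y4 = false; y9 = false; y10 = true; y15 = false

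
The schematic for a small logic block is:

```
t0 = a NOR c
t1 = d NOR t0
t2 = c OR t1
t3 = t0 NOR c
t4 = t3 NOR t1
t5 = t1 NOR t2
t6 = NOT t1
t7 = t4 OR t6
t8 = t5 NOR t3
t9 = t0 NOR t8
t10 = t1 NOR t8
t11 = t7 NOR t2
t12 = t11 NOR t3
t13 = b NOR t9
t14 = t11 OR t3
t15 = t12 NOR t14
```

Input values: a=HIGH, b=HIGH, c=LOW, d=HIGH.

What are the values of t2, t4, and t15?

t0 = a NOR c = HIGH NOR LOW = LOW
t1 = d NOR t0 = HIGH NOR LOW = LOW
t2 = c OR t1 = LOW OR LOW = LOW
t3 = t0 NOR c = LOW NOR LOW = HIGH
t4 = t3 NOR t1 = HIGH NOR LOW = LOW
t6 = NOT t1 = NOT LOW = HIGH
t7 = t4 OR t6 = LOW OR HIGH = HIGH
t11 = t7 NOR t2 = HIGH NOR LOW = LOW
t12 = t11 NOR t3 = LOW NOR HIGH = LOW
t14 = t11 OR t3 = LOW OR HIGH = HIGH
t15 = t12 NOR t14 = LOW NOR HIGH = LOW

t2 = LOW, t4 = LOW, t15 = LOW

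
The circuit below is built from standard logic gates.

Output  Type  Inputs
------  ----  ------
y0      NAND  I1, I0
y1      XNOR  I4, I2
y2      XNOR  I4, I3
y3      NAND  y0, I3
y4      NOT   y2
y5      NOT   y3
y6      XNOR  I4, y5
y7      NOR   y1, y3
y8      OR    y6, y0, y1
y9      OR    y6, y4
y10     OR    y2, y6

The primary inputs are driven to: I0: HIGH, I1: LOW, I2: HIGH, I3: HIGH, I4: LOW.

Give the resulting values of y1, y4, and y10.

y1 = LOW  y4 = HIGH  y10 = LOW

y0 = I1 NAND I0 = LOW NAND HIGH = HIGH
y1 = I4 XNOR I2 = LOW XNOR HIGH = LOW
y2 = I4 XNOR I3 = LOW XNOR HIGH = LOW
y3 = y0 NAND I3 = HIGH NAND HIGH = LOW
y4 = NOT y2 = NOT LOW = HIGH
y5 = NOT y3 = NOT LOW = HIGH
y6 = I4 XNOR y5 = LOW XNOR HIGH = LOW
y10 = y2 OR y6 = LOW OR LOW = LOW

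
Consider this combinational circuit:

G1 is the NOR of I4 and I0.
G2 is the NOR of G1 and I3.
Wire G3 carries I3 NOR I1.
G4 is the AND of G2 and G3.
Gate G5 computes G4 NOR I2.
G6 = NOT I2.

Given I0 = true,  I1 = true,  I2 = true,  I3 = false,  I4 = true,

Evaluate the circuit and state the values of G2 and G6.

G2 = true, G6 = false

G1 = I4 NOR I0 = true NOR true = false
G2 = G1 NOR I3 = false NOR false = true
G6 = NOT I2 = NOT true = false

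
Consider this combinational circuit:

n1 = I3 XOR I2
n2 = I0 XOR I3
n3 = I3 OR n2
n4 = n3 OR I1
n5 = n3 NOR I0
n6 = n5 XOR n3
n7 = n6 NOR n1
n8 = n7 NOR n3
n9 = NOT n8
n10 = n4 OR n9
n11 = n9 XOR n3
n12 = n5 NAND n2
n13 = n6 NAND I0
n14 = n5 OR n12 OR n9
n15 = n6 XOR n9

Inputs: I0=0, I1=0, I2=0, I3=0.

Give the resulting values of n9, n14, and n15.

n9 = 0  n14 = 1  n15 = 1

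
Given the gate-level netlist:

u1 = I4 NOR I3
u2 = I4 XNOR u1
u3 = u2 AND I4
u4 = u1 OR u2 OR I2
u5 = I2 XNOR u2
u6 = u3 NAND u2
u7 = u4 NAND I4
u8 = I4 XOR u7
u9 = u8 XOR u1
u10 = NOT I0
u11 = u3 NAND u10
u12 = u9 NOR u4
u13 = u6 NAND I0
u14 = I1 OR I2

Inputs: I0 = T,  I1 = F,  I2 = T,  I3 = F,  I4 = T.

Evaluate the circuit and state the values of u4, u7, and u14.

u4 = T  u7 = F  u14 = T

u1 = I4 NOR I3 = T NOR F = F
u2 = I4 XNOR u1 = T XNOR F = F
u4 = u1 OR u2 OR I2 = F OR F OR T = T
u7 = u4 NAND I4 = T NAND T = F
u14 = I1 OR I2 = F OR T = T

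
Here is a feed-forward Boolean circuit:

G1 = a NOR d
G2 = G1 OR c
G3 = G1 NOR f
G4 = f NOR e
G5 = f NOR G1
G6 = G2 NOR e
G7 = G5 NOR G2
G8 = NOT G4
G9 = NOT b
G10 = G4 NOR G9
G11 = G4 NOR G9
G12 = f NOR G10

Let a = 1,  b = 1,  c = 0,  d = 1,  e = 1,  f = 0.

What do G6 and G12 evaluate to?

G6 = 0; G12 = 0

G1 = a NOR d = 1 NOR 1 = 0
G2 = G1 OR c = 0 OR 0 = 0
G4 = f NOR e = 0 NOR 1 = 0
G6 = G2 NOR e = 0 NOR 1 = 0
G9 = NOT b = NOT 1 = 0
G10 = G4 NOR G9 = 0 NOR 0 = 1
G12 = f NOR G10 = 0 NOR 1 = 0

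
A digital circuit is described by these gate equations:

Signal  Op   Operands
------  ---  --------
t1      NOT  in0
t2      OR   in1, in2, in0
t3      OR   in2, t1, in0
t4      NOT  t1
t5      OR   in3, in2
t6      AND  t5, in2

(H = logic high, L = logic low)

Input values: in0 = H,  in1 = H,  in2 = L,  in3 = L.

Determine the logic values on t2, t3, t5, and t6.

t1 = NOT in0 = NOT H = L
t2 = in1 OR in2 OR in0 = H OR L OR H = H
t3 = in2 OR t1 OR in0 = L OR L OR H = H
t5 = in3 OR in2 = L OR L = L
t6 = t5 AND in2 = L AND L = L

t2 = H; t3 = H; t5 = L; t6 = L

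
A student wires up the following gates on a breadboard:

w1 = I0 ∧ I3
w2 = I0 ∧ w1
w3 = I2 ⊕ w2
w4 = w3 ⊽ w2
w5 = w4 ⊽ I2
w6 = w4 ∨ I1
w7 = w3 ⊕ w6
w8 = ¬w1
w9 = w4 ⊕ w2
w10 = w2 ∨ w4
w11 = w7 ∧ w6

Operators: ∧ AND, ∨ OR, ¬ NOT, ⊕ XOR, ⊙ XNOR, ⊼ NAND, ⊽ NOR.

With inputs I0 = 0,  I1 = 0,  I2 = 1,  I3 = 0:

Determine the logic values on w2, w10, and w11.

w1 = I0 AND I3 = 0 AND 0 = 0
w2 = I0 AND w1 = 0 AND 0 = 0
w3 = I2 XOR w2 = 1 XOR 0 = 1
w4 = w3 NOR w2 = 1 NOR 0 = 0
w6 = w4 OR I1 = 0 OR 0 = 0
w7 = w3 XOR w6 = 1 XOR 0 = 1
w10 = w2 OR w4 = 0 OR 0 = 0
w11 = w7 AND w6 = 1 AND 0 = 0

w2 = 0  w10 = 0  w11 = 0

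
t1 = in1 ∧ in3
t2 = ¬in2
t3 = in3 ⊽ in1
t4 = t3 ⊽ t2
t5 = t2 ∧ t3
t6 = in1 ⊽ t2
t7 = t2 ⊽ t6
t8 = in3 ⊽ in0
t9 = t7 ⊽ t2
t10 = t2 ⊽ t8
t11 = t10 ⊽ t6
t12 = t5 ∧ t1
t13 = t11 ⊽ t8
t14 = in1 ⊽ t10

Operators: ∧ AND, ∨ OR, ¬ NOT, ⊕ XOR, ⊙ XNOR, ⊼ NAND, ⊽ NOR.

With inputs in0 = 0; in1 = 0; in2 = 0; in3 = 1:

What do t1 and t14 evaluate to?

t1 = in1 AND in3 = 0 AND 1 = 0
t2 = NOT in2 = NOT 0 = 1
t8 = in3 NOR in0 = 1 NOR 0 = 0
t10 = t2 NOR t8 = 1 NOR 0 = 0
t14 = in1 NOR t10 = 0 NOR 0 = 1

t1 = 0, t14 = 1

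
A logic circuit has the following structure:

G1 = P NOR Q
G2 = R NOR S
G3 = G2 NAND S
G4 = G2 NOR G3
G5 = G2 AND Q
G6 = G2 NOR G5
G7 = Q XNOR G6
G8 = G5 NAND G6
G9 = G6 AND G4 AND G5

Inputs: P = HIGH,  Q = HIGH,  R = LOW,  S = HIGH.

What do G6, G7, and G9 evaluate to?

G2 = R NOR S = LOW NOR HIGH = LOW
G3 = G2 NAND S = LOW NAND HIGH = HIGH
G4 = G2 NOR G3 = LOW NOR HIGH = LOW
G5 = G2 AND Q = LOW AND HIGH = LOW
G6 = G2 NOR G5 = LOW NOR LOW = HIGH
G7 = Q XNOR G6 = HIGH XNOR HIGH = HIGH
G9 = G6 AND G4 AND G5 = HIGH AND LOW AND LOW = LOW

G6 = HIGH; G7 = HIGH; G9 = LOW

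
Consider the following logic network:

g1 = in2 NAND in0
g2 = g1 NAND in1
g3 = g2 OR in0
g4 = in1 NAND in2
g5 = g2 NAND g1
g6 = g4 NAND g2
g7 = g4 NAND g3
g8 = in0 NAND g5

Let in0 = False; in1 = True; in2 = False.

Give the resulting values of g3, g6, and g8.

g1 = in2 NAND in0 = False NAND False = True
g2 = g1 NAND in1 = True NAND True = False
g3 = g2 OR in0 = False OR False = False
g4 = in1 NAND in2 = True NAND False = True
g5 = g2 NAND g1 = False NAND True = True
g6 = g4 NAND g2 = True NAND False = True
g8 = in0 NAND g5 = False NAND True = True

g3 = False, g6 = True, g8 = True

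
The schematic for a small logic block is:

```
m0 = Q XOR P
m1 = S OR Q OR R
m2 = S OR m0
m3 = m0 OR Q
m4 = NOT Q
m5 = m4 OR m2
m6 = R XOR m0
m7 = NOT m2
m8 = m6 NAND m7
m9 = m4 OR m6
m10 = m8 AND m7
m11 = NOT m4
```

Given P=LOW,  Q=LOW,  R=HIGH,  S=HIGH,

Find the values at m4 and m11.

m4 = HIGH, m11 = LOW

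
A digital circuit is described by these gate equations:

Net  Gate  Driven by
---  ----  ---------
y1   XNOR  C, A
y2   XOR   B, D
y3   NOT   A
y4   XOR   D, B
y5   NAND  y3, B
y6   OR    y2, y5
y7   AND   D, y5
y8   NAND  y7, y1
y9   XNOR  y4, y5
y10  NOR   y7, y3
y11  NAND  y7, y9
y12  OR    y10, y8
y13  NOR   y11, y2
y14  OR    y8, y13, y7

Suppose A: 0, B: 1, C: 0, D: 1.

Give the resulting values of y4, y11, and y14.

y1 = C XNOR A = 0 XNOR 0 = 1
y2 = B XOR D = 1 XOR 1 = 0
y3 = NOT A = NOT 0 = 1
y4 = D XOR B = 1 XOR 1 = 0
y5 = y3 NAND B = 1 NAND 1 = 0
y7 = D AND y5 = 1 AND 0 = 0
y8 = y7 NAND y1 = 0 NAND 1 = 1
y9 = y4 XNOR y5 = 0 XNOR 0 = 1
y11 = y7 NAND y9 = 0 NAND 1 = 1
y13 = y11 NOR y2 = 1 NOR 0 = 0
y14 = y8 OR y13 OR y7 = 1 OR 0 OR 0 = 1

y4 = 0, y11 = 1, y14 = 1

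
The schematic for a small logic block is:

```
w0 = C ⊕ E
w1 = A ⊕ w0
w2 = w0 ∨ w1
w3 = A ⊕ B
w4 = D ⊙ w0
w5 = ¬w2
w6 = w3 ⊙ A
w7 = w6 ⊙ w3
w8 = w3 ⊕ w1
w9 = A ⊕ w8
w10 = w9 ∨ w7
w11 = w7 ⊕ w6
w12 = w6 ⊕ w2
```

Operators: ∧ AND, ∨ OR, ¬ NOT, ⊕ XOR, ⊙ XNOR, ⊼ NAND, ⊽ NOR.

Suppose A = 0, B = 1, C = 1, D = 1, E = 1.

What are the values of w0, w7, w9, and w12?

w0 = C XOR E = 1 XOR 1 = 0
w1 = A XOR w0 = 0 XOR 0 = 0
w2 = w0 OR w1 = 0 OR 0 = 0
w3 = A XOR B = 0 XOR 1 = 1
w6 = w3 XNOR A = 1 XNOR 0 = 0
w7 = w6 XNOR w3 = 0 XNOR 1 = 0
w8 = w3 XOR w1 = 1 XOR 0 = 1
w9 = A XOR w8 = 0 XOR 1 = 1
w12 = w6 XOR w2 = 0 XOR 0 = 0

w0 = 0, w7 = 0, w9 = 1, w12 = 0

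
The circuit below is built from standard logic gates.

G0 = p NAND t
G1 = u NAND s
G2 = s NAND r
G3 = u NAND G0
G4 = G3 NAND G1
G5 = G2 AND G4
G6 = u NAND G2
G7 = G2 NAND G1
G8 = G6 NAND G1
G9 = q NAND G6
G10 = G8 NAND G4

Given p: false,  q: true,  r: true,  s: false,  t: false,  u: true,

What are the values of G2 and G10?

G2 = true, G10 = false

G0 = p NAND t = false NAND false = true
G1 = u NAND s = true NAND false = true
G2 = s NAND r = false NAND true = true
G3 = u NAND G0 = true NAND true = false
G4 = G3 NAND G1 = false NAND true = true
G6 = u NAND G2 = true NAND true = false
G8 = G6 NAND G1 = false NAND true = true
G10 = G8 NAND G4 = true NAND true = false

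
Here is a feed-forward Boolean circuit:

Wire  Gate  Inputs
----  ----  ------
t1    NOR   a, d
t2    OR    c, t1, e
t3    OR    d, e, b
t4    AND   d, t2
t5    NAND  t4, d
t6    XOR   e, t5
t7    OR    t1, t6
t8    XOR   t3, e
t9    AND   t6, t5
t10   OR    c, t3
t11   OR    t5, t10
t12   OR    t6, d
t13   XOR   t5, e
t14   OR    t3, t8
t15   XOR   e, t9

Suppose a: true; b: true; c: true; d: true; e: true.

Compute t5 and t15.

t5 = false, t15 = true

t1 = a NOR d = true NOR true = false
t2 = c OR t1 OR e = true OR false OR true = true
t4 = d AND t2 = true AND true = true
t5 = t4 NAND d = true NAND true = false
t6 = e XOR t5 = true XOR false = true
t9 = t6 AND t5 = true AND false = false
t15 = e XOR t9 = true XOR false = true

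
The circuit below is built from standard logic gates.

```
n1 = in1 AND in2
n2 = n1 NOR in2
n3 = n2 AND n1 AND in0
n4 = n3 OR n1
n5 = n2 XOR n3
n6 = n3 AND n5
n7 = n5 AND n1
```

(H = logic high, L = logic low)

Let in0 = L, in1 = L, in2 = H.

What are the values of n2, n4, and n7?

n2 = L, n4 = L, n7 = L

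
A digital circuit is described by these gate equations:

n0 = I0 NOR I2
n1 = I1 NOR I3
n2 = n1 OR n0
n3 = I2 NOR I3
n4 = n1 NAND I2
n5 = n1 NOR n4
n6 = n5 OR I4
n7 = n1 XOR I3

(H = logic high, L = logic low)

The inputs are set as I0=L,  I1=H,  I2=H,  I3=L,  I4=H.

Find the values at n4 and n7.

n1 = I1 NOR I3 = H NOR L = L
n4 = n1 NAND I2 = L NAND H = H
n7 = n1 XOR I3 = L XOR L = L

n4 = H; n7 = L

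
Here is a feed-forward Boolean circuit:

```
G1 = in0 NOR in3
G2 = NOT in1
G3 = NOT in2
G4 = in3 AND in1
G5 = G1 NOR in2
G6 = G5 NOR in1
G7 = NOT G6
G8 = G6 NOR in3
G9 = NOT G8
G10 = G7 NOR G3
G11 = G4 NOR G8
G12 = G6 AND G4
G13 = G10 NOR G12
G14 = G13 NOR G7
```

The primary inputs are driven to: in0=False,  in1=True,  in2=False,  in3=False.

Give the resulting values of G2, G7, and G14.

G2 = False  G7 = True  G14 = False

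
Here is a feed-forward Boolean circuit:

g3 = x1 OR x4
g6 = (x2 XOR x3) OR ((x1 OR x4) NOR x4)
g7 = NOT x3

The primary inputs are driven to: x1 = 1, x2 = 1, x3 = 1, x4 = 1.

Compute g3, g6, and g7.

g3 = 1 OR 1 = 1
g6 = (1 XOR 1) OR ((1 OR 1) NOR 1) = 0
g7 = NOT 1 = 0

g3 = 1, g6 = 0, g7 = 0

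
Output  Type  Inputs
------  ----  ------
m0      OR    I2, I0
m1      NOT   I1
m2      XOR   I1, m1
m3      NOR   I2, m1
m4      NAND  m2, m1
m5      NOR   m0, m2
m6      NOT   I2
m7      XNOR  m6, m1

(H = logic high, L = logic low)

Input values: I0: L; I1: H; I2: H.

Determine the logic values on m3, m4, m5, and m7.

m0 = I2 OR I0 = H OR L = H
m1 = NOT I1 = NOT H = L
m2 = I1 XOR m1 = H XOR L = H
m3 = I2 NOR m1 = H NOR L = L
m4 = m2 NAND m1 = H NAND L = H
m5 = m0 NOR m2 = H NOR H = L
m6 = NOT I2 = NOT H = L
m7 = m6 XNOR m1 = L XNOR L = H

m3 = L, m4 = H, m5 = L, m7 = H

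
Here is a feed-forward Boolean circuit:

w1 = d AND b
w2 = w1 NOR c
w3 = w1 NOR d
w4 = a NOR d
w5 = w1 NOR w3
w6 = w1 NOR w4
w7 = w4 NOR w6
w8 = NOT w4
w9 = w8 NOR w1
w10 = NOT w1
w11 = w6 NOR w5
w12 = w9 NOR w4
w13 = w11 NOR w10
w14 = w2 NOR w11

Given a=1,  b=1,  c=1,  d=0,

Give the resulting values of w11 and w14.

w11 = 0, w14 = 1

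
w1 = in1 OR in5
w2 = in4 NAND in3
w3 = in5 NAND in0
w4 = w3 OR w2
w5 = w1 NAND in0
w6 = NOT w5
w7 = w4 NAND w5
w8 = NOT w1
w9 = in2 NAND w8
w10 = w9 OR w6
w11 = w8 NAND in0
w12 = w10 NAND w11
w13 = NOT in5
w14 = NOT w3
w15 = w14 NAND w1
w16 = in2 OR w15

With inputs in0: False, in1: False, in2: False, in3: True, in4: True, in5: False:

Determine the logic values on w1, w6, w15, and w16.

w1 = in1 OR in5 = False OR False = False
w3 = in5 NAND in0 = False NAND False = True
w5 = w1 NAND in0 = False NAND False = True
w6 = NOT w5 = NOT True = False
w14 = NOT w3 = NOT True = False
w15 = w14 NAND w1 = False NAND False = True
w16 = in2 OR w15 = False OR True = True

w1 = False, w6 = False, w15 = True, w16 = True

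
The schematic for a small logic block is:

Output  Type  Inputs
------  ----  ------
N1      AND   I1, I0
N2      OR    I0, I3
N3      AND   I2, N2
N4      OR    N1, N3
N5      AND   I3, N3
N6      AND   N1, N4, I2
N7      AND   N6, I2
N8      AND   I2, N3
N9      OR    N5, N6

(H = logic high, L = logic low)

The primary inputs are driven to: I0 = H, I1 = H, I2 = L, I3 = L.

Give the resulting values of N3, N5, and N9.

N1 = I1 AND I0 = H AND H = H
N2 = I0 OR I3 = H OR L = H
N3 = I2 AND N2 = L AND H = L
N4 = N1 OR N3 = H OR L = H
N5 = I3 AND N3 = L AND L = L
N6 = N1 AND N4 AND I2 = H AND H AND L = L
N9 = N5 OR N6 = L OR L = L

N3 = L; N5 = L; N9 = L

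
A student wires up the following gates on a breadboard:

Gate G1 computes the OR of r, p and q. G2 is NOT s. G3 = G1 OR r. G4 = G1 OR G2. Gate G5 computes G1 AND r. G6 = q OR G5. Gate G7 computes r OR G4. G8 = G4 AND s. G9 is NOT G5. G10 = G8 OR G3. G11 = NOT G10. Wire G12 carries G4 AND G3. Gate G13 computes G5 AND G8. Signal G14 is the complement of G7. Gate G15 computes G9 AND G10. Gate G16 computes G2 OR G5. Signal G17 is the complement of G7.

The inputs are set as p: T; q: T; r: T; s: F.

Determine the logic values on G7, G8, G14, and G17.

G7 = T  G8 = F  G14 = F  G17 = F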